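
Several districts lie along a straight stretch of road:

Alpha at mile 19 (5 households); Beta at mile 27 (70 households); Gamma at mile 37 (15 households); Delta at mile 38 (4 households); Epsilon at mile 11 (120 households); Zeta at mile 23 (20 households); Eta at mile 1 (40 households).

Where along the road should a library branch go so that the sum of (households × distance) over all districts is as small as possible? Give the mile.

x = 11

For a sum of weighted absolute distances on a line, the optimum is the weighted median (not the mean). Total weight W = 274; half-weight = 137.
Sort by position and accumulate weight:
  mile 1 (Eta, w=40) → cum 40
  mile 11 (Epsilon, w=120) → cum 160  ≥ 137 → median here
  mile 19 (Alpha, w=5) → cum 165
  mile 23 (Zeta, w=20) → cum 185
  mile 27 (Beta, w=70) → cum 255
  mile 37 (Gamma, w=15) → cum 270
  mile 38 (Delta, w=4) → cum 274
Optimal location: mile 11.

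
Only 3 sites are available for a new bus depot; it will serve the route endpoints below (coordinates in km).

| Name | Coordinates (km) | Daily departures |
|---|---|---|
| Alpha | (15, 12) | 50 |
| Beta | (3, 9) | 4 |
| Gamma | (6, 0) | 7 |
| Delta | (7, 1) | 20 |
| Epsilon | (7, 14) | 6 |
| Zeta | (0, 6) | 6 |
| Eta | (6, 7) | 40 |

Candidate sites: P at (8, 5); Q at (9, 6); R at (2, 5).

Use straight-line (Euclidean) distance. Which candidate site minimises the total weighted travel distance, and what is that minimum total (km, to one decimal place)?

Q, total 835.7 km

Total weighted distance at each candidate:
  P (8, 5): total = 856.6
  Q (9, 6): total = 835.7
  R (2, 5): total = 1181.7
Minimum is at Q with total 835.7 km.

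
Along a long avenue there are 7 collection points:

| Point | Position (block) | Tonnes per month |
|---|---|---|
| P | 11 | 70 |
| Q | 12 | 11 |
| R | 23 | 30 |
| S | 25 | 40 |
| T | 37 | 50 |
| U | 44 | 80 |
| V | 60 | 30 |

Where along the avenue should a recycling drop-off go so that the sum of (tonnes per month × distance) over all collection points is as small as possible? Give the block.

x = 37

For a sum of weighted absolute distances on a line, the optimum is the weighted median (not the mean). Total weight W = 311; half-weight = 155.5.
Sort by position and accumulate weight:
  block 11 (P, w=70) → cum 70
  block 12 (Q, w=11) → cum 81
  block 23 (R, w=30) → cum 111
  block 25 (S, w=40) → cum 151
  block 37 (T, w=50) → cum 201  ≥ 155.5 → median here
  block 44 (U, w=80) → cum 281
  block 60 (V, w=30) → cum 311
Optimal location: block 37.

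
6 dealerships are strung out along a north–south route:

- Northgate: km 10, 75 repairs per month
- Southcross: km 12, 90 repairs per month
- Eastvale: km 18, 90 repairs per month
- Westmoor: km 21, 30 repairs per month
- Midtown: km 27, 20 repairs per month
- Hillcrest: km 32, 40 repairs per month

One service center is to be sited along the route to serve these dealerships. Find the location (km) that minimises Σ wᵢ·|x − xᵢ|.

x = 18

For a sum of weighted absolute distances on a line, the optimum is the weighted median (not the mean). Total weight W = 345; half-weight = 172.5.
Sort by position and accumulate weight:
  km 10 (Northgate, w=75) → cum 75
  km 12 (Southcross, w=90) → cum 165
  km 18 (Eastvale, w=90) → cum 255  ≥ 172.5 → median here
  km 21 (Westmoor, w=30) → cum 285
  km 27 (Midtown, w=20) → cum 305
  km 32 (Hillcrest, w=40) → cum 345
Optimal location: km 18.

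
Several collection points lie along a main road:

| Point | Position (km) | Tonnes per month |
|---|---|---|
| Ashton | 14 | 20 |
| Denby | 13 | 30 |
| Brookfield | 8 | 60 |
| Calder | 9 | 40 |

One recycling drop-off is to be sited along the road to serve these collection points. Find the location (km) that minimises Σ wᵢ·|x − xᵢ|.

For a sum of weighted absolute distances on a line, the optimum is the weighted median (not the mean). Total weight W = 150; half-weight = 75.
Sort by position and accumulate weight:
  km 8 (Brookfield, w=60) → cum 60
  km 9 (Calder, w=40) → cum 100  ≥ 75 → median here
  km 13 (Denby, w=30) → cum 130
  km 14 (Ashton, w=20) → cum 150
Optimal location: km 9.

x = 9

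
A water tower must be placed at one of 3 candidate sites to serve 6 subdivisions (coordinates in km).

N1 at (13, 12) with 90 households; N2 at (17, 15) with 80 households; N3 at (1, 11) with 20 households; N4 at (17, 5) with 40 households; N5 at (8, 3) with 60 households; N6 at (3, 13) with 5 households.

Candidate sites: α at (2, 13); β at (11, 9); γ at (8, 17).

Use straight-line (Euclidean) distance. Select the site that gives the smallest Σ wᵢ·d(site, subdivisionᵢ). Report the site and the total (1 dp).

β, total 1942.9 km

Total weighted distance at each candidate:
  α (2, 13): total = 3634.1
  β (11, 9): total = 1942.9
  γ (8, 17): total = 3030.4
Minimum is at β with total 1942.9 km.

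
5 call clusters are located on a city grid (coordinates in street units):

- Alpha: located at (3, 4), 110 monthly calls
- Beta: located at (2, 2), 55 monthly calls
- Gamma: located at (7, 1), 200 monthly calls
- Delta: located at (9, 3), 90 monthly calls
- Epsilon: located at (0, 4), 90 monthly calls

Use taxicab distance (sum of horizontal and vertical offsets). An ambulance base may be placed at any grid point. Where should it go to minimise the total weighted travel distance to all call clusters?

(7, 3)

Manhattan distance separates: Σwᵢ(|x−xᵢ|+|y−yᵢ|) = Σwᵢ|x−xᵢ| + Σwᵢ|y−yᵢ|, so x and y are optimised independently as 1-D weighted medians.
Total weight W = 545; half = 272.5.
x-coordinate, sorted with cumulative weight:
  x=0 (Epsilon, w=90) cum 90
  x=2 (Beta, w=55) cum 145
  x=3 (Alpha, w=110) cum 255
  x=7 (Gamma, w=200) cum 455  ← median
  x=9 (Delta, w=90) cum 545
⇒ x* = 7
y-coordinate, sorted with cumulative weight:
  y=1 (Gamma, w=200) cum 200
  y=2 (Beta, w=55) cum 255
  y=3 (Delta, w=90) cum 345  ← median
  y=4 (Alpha, w=110) cum 455
  y=4 (Epsilon, w=90) cum 545
⇒ y* = 3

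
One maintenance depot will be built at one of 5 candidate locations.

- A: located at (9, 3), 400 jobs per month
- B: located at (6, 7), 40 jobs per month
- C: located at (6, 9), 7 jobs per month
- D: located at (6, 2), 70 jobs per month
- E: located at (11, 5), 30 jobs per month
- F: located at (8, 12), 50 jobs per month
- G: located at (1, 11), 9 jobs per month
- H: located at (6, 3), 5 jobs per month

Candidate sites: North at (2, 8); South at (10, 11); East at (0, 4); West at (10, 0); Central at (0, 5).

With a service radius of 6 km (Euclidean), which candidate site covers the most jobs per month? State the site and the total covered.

Coverage radius r = 6 km; a point is covered iff (Δx)²+(Δy)² ≤ 6² = 36.
  North (2, 8): covers {B, C, G} → 56
  South (10, 11): covers {B, C, F} → 97
  East (0, 4): covers {none} → 0
  West (10, 0): covers {A, D, E, H} → 505
  Central (0, 5): covers {none} → 0
Maximum coverage at West: 505 jobs per month.

West, covering 505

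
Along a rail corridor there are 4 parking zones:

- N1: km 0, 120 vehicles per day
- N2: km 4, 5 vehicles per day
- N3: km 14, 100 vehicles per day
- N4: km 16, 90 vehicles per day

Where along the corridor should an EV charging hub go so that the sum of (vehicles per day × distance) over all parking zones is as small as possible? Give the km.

x = 14

For a sum of weighted absolute distances on a line, the optimum is the weighted median (not the mean). Total weight W = 315; half-weight = 157.5.
Sort by position and accumulate weight:
  km 0 (N1, w=120) → cum 120
  km 4 (N2, w=5) → cum 125
  km 14 (N3, w=100) → cum 225  ≥ 157.5 → median here
  km 16 (N4, w=90) → cum 315
Optimal location: km 14.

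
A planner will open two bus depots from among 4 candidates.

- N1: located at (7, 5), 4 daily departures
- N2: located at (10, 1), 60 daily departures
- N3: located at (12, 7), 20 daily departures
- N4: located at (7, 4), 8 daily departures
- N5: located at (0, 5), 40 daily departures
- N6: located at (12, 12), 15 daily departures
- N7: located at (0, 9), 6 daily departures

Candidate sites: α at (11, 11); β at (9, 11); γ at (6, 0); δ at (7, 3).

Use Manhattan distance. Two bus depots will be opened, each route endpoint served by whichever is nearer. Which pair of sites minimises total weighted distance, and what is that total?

{α, δ}, total 884

Evaluate every pair (each demand assigned to the nearer of the two):
  {α, δ}: total = 884
  {β, δ}: total = 942
  {α, γ}: total = 1012
  {β, γ}: total = 1070
  {γ, δ}: total = 1144
  {α, β}: total = 1560
Best pair: {α, δ} with total 884.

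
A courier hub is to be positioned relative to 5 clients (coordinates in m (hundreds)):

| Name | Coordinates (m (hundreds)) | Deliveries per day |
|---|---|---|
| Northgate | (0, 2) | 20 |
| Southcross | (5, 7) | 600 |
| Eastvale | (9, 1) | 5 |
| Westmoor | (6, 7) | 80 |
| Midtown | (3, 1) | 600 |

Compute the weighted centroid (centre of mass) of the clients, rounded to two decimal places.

(4.08, 4.14)

The minimiser of Σwᵢ‖p−pᵢ‖² is the weighted centroid p* = (Σwᵢpᵢ)/(Σwᵢ).
Σwᵢ = 1305.
Σwᵢxᵢ = 20·0 + 600·5 + 5·9 + 80·6 + 600·3 = 5325.
Σwᵢyᵢ = 20·2 + 600·7 + 5·1 + 80·7 + 600·1 = 5405.
x* = 5325/1305 = 4.08, y* = 5405/1305 = 4.14.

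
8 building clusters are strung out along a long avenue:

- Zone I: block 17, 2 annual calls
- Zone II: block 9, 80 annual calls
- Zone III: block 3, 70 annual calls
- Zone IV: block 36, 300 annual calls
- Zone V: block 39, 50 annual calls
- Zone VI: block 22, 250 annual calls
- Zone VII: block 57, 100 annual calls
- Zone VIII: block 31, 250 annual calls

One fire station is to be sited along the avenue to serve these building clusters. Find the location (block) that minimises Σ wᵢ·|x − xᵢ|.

x = 31

For a sum of weighted absolute distances on a line, the optimum is the weighted median (not the mean). Total weight W = 1102; half-weight = 551.
Sort by position and accumulate weight:
  block 3 (Zone III, w=70) → cum 70
  block 9 (Zone II, w=80) → cum 150
  block 17 (Zone I, w=2) → cum 152
  block 22 (Zone VI, w=250) → cum 402
  block 31 (Zone VIII, w=250) → cum 652  ≥ 551 → median here
  block 36 (Zone IV, w=300) → cum 952
  block 39 (Zone V, w=50) → cum 1002
  block 57 (Zone VII, w=100) → cum 1102
Optimal location: block 31.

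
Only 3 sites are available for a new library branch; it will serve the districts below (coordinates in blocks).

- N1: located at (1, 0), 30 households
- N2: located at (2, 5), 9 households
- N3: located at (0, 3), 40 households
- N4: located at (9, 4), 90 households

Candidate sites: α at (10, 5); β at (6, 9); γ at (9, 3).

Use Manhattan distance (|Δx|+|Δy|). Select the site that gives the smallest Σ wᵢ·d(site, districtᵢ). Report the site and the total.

Total weighted distance at each candidate:
  α (10, 5): total = 1152
  β (6, 9): total = 1692
  γ (9, 3): total = 861
Minimum is at γ with total 861 blocks.

γ, total 861 blocks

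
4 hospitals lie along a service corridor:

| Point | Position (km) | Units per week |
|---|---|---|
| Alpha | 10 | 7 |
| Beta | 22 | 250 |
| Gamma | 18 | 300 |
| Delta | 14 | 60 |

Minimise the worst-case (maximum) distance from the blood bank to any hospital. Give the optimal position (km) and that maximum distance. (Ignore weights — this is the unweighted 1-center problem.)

location 16, max distance 6

The 1-center on a line is the midpoint of the two extreme points: leftmost at 10, rightmost at 22.
Optimal location = (10 + 22)/2 = 16; maximum distance = (22 − 10)/2 = 6.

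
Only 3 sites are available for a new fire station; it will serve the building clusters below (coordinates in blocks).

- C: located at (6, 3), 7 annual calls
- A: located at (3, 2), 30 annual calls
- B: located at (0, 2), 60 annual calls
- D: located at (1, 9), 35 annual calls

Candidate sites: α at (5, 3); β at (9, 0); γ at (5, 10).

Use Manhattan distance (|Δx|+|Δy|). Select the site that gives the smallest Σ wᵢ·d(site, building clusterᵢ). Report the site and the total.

α, total 807 blocks

Total weighted distance at each candidate:
  α (5, 3): total = 807
  β (9, 0): total = 1537
  γ (5, 10): total = 1311
Minimum is at α with total 807 blocks.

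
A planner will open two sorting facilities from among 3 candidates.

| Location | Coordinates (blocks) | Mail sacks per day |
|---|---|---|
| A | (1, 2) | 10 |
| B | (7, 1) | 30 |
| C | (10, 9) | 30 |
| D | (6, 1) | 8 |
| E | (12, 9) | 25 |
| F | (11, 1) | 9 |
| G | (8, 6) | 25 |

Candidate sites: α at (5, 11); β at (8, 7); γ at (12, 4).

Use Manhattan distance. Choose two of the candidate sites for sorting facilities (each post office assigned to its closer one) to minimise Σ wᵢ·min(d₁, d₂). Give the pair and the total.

{β, γ}, total 700

Evaluate every pair (each demand assigned to the nearer of the two):
  {β, γ}: total = 700
  {α, β}: total = 770
  {α, γ}: total = 963
Best pair: {β, γ} with total 700.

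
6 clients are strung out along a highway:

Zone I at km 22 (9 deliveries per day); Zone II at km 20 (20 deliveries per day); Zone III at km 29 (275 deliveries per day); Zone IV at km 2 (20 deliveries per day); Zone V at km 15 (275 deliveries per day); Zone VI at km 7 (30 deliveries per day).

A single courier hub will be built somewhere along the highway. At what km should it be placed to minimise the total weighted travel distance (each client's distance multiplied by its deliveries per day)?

x = 15

For a sum of weighted absolute distances on a line, the optimum is the weighted median (not the mean). Total weight W = 629; half-weight = 314.5.
Sort by position and accumulate weight:
  km 2 (Zone IV, w=20) → cum 20
  km 7 (Zone VI, w=30) → cum 50
  km 15 (Zone V, w=275) → cum 325  ≥ 314.5 → median here
  km 20 (Zone II, w=20) → cum 345
  km 22 (Zone I, w=9) → cum 354
  km 29 (Zone III, w=275) → cum 629
Optimal location: km 15.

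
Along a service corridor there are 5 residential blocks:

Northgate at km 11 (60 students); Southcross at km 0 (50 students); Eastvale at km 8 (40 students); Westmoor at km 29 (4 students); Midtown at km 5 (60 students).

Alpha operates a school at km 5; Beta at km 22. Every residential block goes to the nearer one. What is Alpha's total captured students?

The indifferent point is the midpoint (5+22)/2 = 13.5; residential blocks left of it (closer to Alpha at 5) go to Alpha, those right go to Beta.
  Southcross at 0 (w=50) → Alpha
  Midtown at 5 (w=60) → Alpha
  Eastvale at 8 (w=40) → Alpha
  Northgate at 11 (w=60) → Alpha
  Westmoor at 29 (w=4) → Beta
Alpha captures 210; Beta captures 4.

210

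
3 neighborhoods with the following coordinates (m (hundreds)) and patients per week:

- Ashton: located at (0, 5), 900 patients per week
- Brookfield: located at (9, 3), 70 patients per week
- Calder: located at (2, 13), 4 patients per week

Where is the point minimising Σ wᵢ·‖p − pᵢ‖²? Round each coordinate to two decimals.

(0.66, 4.89)

The minimiser of Σwᵢ‖p−pᵢ‖² is the weighted centroid p* = (Σwᵢpᵢ)/(Σwᵢ).
Σwᵢ = 974.
Σwᵢxᵢ = 900·0 + 70·9 + 4·2 = 638.
Σwᵢyᵢ = 900·5 + 70·3 + 4·13 = 4762.
x* = 638/974 = 0.66, y* = 4762/974 = 4.89.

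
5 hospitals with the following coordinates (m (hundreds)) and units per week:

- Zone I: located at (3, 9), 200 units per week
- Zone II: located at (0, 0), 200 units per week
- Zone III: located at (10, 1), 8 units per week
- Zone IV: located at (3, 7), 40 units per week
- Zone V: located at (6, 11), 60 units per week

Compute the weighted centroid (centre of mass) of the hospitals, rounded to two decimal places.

The minimiser of Σwᵢ‖p−pᵢ‖² is the weighted centroid p* = (Σwᵢpᵢ)/(Σwᵢ).
Σwᵢ = 508.
Σwᵢxᵢ = 200·3 + 200·0 + 8·10 + 40·3 + 60·6 = 1160.
Σwᵢyᵢ = 200·9 + 200·0 + 8·1 + 40·7 + 60·11 = 2748.
x* = 1160/508 = 2.28, y* = 2748/508 = 5.41.

(2.28, 5.41)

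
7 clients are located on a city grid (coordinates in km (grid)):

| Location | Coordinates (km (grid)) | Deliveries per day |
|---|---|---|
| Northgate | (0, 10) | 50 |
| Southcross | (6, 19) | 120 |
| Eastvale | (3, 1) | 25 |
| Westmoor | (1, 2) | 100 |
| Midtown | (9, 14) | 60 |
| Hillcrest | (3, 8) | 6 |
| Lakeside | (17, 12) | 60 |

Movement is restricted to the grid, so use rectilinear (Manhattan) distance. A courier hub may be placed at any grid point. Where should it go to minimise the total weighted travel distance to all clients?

Manhattan distance separates: Σwᵢ(|x−xᵢ|+|y−yᵢ|) = Σwᵢ|x−xᵢ| + Σwᵢ|y−yᵢ|, so x and y are optimised independently as 1-D weighted medians.
Total weight W = 421; half = 210.5.
x-coordinate, sorted with cumulative weight:
  x=0 (Northgate, w=50) cum 50
  x=1 (Westmoor, w=100) cum 150
  x=3 (Eastvale, w=25) cum 175
  x=3 (Hillcrest, w=6) cum 181
  x=6 (Southcross, w=120) cum 301  ← median
  x=9 (Midtown, w=60) cum 361
  x=17 (Lakeside, w=60) cum 421
⇒ x* = 6
y-coordinate, sorted with cumulative weight:
  y=1 (Eastvale, w=25) cum 25
  y=2 (Westmoor, w=100) cum 125
  y=8 (Hillcrest, w=6) cum 131
  y=10 (Northgate, w=50) cum 181
  y=12 (Lakeside, w=60) cum 241  ← median
  y=14 (Midtown, w=60) cum 301
  y=19 (Southcross, w=120) cum 421
⇒ y* = 12

(6, 12)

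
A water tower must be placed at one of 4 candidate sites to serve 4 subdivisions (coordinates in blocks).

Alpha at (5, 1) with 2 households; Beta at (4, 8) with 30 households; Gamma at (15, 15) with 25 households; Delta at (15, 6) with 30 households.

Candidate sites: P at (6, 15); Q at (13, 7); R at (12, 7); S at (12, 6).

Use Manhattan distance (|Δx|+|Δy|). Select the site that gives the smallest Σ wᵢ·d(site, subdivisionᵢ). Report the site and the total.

Q, total 668 blocks

Total weighted distance at each candidate:
  P (6, 15): total = 1065
  Q (13, 7): total = 668
  R (12, 7): total = 691
  S (12, 6): total = 714
Minimum is at Q with total 668 blocks.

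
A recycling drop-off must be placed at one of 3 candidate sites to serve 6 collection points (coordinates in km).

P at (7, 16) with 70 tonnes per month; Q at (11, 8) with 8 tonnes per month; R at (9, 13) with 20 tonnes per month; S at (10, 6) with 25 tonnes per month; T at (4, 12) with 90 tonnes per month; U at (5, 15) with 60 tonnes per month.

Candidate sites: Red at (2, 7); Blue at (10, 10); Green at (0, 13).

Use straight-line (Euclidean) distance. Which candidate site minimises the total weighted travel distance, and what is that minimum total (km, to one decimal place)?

Total weighted distance at each candidate:
  Red (2, 7): total = 2176.4
  Blue (10, 10): total = 1644.2
  Green (0, 13): total = 1809.1
Minimum is at Blue with total 1644.2 km.

Blue, total 1644.2 km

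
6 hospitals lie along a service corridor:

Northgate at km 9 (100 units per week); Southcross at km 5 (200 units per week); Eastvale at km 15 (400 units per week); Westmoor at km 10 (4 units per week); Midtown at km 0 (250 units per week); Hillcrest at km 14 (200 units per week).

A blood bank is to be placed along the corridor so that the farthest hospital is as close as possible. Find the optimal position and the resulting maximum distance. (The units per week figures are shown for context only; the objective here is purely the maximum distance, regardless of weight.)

location 7.5, max distance 7.5

The 1-center on a line is the midpoint of the two extreme points: leftmost at 0, rightmost at 15.
Optimal location = (0 + 15)/2 = 7.5; maximum distance = (15 − 0)/2 = 7.5.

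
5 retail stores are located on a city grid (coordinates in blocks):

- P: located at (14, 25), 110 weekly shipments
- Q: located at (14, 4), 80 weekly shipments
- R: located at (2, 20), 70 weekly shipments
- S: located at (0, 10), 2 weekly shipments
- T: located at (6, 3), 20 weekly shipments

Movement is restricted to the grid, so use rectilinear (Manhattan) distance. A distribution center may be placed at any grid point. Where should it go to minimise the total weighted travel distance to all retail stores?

(14, 20)

Manhattan distance separates: Σwᵢ(|x−xᵢ|+|y−yᵢ|) = Σwᵢ|x−xᵢ| + Σwᵢ|y−yᵢ|, so x and y are optimised independently as 1-D weighted medians.
Total weight W = 282; half = 141.
x-coordinate, sorted with cumulative weight:
  x=0 (S, w=2) cum 2
  x=2 (R, w=70) cum 72
  x=6 (T, w=20) cum 92
  x=14 (P, w=110) cum 202  ← median
  x=14 (Q, w=80) cum 282
⇒ x* = 14
y-coordinate, sorted with cumulative weight:
  y=3 (T, w=20) cum 20
  y=4 (Q, w=80) cum 100
  y=10 (S, w=2) cum 102
  y=20 (R, w=70) cum 172  ← median
  y=25 (P, w=110) cum 282
⇒ y* = 20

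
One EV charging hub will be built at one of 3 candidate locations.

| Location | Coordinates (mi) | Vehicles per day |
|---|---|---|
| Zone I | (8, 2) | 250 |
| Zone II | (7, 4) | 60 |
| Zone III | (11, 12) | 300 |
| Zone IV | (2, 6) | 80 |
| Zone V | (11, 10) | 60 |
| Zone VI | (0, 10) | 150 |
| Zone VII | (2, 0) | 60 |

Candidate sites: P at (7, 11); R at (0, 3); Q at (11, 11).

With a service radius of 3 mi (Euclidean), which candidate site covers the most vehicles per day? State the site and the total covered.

Coverage radius r = 3 mi; a point is covered iff (Δx)²+(Δy)² ≤ 3² = 9.
  P (7, 11): covers {none} → 0
  R (0, 3): covers {none} → 0
  Q (11, 11): covers {Zone III, Zone V} → 360
Maximum coverage at Q: 360 vehicles per day.

Q, covering 360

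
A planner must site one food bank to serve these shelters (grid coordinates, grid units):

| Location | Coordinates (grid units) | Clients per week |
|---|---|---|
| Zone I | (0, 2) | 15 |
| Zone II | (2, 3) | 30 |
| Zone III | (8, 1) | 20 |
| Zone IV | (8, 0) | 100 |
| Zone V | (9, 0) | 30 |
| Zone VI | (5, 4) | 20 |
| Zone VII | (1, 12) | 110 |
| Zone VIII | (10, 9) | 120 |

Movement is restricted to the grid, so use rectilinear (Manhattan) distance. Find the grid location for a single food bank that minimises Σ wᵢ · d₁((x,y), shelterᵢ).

(8, 9)

Manhattan distance separates: Σwᵢ(|x−xᵢ|+|y−yᵢ|) = Σwᵢ|x−xᵢ| + Σwᵢ|y−yᵢ|, so x and y are optimised independently as 1-D weighted medians.
Total weight W = 445; half = 222.5.
x-coordinate, sorted with cumulative weight:
  x=0 (Zone I, w=15) cum 15
  x=1 (Zone VII, w=110) cum 125
  x=2 (Zone II, w=30) cum 155
  x=5 (Zone VI, w=20) cum 175
  x=8 (Zone III, w=20) cum 195
  x=8 (Zone IV, w=100) cum 295  ← median
  x=9 (Zone V, w=30) cum 325
  x=10 (Zone VIII, w=120) cum 445
⇒ x* = 8
y-coordinate, sorted with cumulative weight:
  y=0 (Zone IV, w=100) cum 100
  y=0 (Zone V, w=30) cum 130
  y=1 (Zone III, w=20) cum 150
  y=2 (Zone I, w=15) cum 165
  y=3 (Zone II, w=30) cum 195
  y=4 (Zone VI, w=20) cum 215
  y=9 (Zone VIII, w=120) cum 335  ← median
  y=12 (Zone VII, w=110) cum 445
⇒ y* = 9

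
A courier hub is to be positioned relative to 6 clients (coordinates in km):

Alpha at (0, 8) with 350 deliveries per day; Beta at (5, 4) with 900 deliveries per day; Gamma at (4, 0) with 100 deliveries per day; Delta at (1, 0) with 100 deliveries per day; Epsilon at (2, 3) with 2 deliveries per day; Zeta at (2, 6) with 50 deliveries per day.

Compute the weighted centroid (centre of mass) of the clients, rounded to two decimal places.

(3.40, 4.46)

The minimiser of Σwᵢ‖p−pᵢ‖² is the weighted centroid p* = (Σwᵢpᵢ)/(Σwᵢ).
Σwᵢ = 1502.
Σwᵢxᵢ = 350·0 + 900·5 + 100·4 + 100·1 + 2·2 + 50·2 = 5104.
Σwᵢyᵢ = 350·8 + 900·4 + 100·0 + 100·0 + 2·3 + 50·6 = 6706.
x* = 5104/1502 = 3.40, y* = 6706/1502 = 4.46.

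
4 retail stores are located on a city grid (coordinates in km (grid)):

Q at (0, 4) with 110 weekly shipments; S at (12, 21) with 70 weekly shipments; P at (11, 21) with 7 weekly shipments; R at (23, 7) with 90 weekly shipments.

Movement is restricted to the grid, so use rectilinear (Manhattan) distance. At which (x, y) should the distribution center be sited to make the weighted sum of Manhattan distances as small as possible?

(12, 7)

Manhattan distance separates: Σwᵢ(|x−xᵢ|+|y−yᵢ|) = Σwᵢ|x−xᵢ| + Σwᵢ|y−yᵢ|, so x and y are optimised independently as 1-D weighted medians.
Total weight W = 277; half = 138.5.
x-coordinate, sorted with cumulative weight:
  x=0 (Q, w=110) cum 110
  x=11 (P, w=7) cum 117
  x=12 (S, w=70) cum 187  ← median
  x=23 (R, w=90) cum 277
⇒ x* = 12
y-coordinate, sorted with cumulative weight:
  y=4 (Q, w=110) cum 110
  y=7 (R, w=90) cum 200  ← median
  y=21 (S, w=70) cum 270
  y=21 (P, w=7) cum 277
⇒ y* = 7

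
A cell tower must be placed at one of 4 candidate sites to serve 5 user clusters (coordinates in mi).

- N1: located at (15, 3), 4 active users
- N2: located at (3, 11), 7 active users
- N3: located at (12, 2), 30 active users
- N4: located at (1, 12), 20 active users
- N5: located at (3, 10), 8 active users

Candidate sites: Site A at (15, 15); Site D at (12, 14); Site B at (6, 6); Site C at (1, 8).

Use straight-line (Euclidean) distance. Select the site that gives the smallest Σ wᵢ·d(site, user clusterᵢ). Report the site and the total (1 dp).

Total weighted distance at each candidate:
  Site A (15, 15): total = 927.2
  Site D (12, 14): total = 774.4
  Site B (6, 6): total = 491.3
  Site C (1, 8): total = 563.2
Minimum is at Site B with total 491.3 mi.

Site B, total 491.3 mi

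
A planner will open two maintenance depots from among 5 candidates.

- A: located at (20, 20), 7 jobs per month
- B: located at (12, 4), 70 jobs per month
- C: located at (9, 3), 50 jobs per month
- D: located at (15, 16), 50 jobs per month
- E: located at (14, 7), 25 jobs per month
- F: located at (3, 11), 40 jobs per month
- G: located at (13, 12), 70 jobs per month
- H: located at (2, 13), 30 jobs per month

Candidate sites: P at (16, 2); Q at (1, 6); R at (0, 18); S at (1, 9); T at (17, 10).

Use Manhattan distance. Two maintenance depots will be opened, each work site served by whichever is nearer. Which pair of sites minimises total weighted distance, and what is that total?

{S, T}, total 2841

Evaluate every pair (each demand assigned to the nearer of the two):
  {S, T}: total = 2841
  {Q, T}: total = 2901
  {P, T}: total = 3021
  {P, S}: total = 3119
  {R, T}: total = 3191
  {P, Q}: total = 3329
  {P, R}: total = 3419
  {Q, S}: total = 4430
  {R, S}: total = 4559
  {Q, R}: total = 4564
Best pair: {S, T} with total 2841.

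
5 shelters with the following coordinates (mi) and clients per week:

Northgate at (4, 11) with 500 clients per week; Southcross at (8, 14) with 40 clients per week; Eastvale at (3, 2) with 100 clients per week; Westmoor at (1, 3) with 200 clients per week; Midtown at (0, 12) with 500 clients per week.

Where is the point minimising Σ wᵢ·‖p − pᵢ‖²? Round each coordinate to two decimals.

(2.10, 9.60)

The minimiser of Σwᵢ‖p−pᵢ‖² is the weighted centroid p* = (Σwᵢpᵢ)/(Σwᵢ).
Σwᵢ = 1340.
Σwᵢxᵢ = 500·4 + 40·8 + 100·3 + 200·1 + 500·0 = 2820.
Σwᵢyᵢ = 500·11 + 40·14 + 100·2 + 200·3 + 500·12 = 12860.
x* = 2820/1340 = 2.10, y* = 12860/1340 = 9.60.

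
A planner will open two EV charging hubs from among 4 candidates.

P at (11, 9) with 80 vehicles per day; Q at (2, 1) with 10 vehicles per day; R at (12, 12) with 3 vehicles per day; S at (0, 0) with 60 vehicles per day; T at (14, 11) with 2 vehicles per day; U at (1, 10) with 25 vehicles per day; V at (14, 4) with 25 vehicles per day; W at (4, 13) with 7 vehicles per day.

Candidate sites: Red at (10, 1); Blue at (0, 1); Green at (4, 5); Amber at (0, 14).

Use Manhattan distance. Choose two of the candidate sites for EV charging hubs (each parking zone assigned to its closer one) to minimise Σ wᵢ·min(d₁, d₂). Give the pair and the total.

{Red, Blue}, total 1404

Evaluate every pair (each demand assigned to the nearer of the two):
  {Red, Blue}: total = 1404
  {Blue, Green}: total = 1568
  {Red, Green}: total = 1818
  {Red, Amber}: total = 1862
  {Green, Amber}: total = 1989
  {Blue, Amber}: total = 2021
Best pair: {Red, Blue} with total 1404.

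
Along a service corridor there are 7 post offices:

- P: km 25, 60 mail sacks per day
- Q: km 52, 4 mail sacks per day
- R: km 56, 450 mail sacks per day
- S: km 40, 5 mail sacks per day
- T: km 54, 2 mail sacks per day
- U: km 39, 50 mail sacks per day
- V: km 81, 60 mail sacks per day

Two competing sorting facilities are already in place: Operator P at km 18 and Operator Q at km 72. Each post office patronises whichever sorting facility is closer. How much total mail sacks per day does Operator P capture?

The indifferent point is the midpoint (18+72)/2 = 45; post offices left of it (closer to Operator P at 18) go to Operator P, those right go to Operator Q.
  P at 25 (w=60) → Operator P
  U at 39 (w=50) → Operator P
  S at 40 (w=5) → Operator P
  Q at 52 (w=4) → Operator Q
  T at 54 (w=2) → Operator Q
  R at 56 (w=450) → Operator Q
  V at 81 (w=60) → Operator Q
Operator P captures 115; Operator Q captures 516.

115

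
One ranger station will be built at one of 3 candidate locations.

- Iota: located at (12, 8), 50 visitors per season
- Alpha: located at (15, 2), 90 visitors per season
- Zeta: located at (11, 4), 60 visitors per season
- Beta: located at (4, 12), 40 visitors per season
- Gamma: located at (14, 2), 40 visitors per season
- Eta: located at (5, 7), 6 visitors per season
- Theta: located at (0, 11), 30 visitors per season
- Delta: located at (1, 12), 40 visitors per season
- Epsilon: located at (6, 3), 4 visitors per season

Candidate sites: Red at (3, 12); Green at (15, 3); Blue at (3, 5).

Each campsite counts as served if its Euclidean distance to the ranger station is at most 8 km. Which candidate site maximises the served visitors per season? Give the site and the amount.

Coverage radius r = 8 km; a point is covered iff (Δx)²+(Δy)² ≤ 8² = 64.
  Red (3, 12): covers {Beta, Eta, Theta, Delta} → 116
  Green (15, 3): covers {Iota, Alpha, Zeta, Gamma} → 240
  Blue (3, 5): covers {Beta, Eta, Theta, Delta, Epsilon} → 120
Maximum coverage at Green: 240 visitors per season.

Green, covering 240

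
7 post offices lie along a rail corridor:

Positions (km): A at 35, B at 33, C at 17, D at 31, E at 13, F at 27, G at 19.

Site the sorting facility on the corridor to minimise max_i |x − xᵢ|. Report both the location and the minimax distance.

location 24, max distance 11

The 1-center on a line is the midpoint of the two extreme points: leftmost at 13, rightmost at 35.
Optimal location = (13 + 35)/2 = 24; maximum distance = (35 − 13)/2 = 11.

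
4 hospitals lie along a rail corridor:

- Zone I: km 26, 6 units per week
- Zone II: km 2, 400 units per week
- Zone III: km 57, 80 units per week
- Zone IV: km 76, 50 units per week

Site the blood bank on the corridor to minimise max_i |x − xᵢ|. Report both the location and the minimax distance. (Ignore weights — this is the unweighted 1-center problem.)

The 1-center on a line is the midpoint of the two extreme points: leftmost at 2, rightmost at 76.
Optimal location = (2 + 76)/2 = 39; maximum distance = (76 − 2)/2 = 37.

location 39, max distance 37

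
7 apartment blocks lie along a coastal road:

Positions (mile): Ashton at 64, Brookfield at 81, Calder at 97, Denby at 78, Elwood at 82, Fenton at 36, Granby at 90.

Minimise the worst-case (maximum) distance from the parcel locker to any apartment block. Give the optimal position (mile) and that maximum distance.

location 66.5, max distance 30.5

The 1-center on a line is the midpoint of the two extreme points: leftmost at 36, rightmost at 97.
Optimal location = (36 + 97)/2 = 66.5; maximum distance = (97 − 36)/2 = 30.5.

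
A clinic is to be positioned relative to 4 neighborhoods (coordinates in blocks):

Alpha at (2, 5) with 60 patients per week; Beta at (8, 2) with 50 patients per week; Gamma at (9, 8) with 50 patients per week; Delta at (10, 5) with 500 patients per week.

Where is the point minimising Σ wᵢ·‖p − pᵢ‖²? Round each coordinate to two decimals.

The minimiser of Σwᵢ‖p−pᵢ‖² is the weighted centroid p* = (Σwᵢpᵢ)/(Σwᵢ).
Σwᵢ = 660.
Σwᵢxᵢ = 60·2 + 50·8 + 50·9 + 500·10 = 5970.
Σwᵢyᵢ = 60·5 + 50·2 + 50·8 + 500·5 = 3300.
x* = 5970/660 = 9.05, y* = 3300/660 = 5.00.

(9.05, 5.00)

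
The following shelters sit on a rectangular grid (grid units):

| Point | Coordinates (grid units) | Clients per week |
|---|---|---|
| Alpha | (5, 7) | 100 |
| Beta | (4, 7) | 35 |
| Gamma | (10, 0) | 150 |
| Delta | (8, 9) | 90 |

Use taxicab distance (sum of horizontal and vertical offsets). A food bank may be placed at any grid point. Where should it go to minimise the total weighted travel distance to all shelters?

Manhattan distance separates: Σwᵢ(|x−xᵢ|+|y−yᵢ|) = Σwᵢ|x−xᵢ| + Σwᵢ|y−yᵢ|, so x and y are optimised independently as 1-D weighted medians.
Total weight W = 375; half = 187.5.
x-coordinate, sorted with cumulative weight:
  x=4 (Beta, w=35) cum 35
  x=5 (Alpha, w=100) cum 135
  x=8 (Delta, w=90) cum 225  ← median
  x=10 (Gamma, w=150) cum 375
⇒ x* = 8
y-coordinate, sorted with cumulative weight:
  y=0 (Gamma, w=150) cum 150
  y=7 (Alpha, w=100) cum 250  ← median
  y=7 (Beta, w=35) cum 285
  y=9 (Delta, w=90) cum 375
⇒ y* = 7

(8, 7)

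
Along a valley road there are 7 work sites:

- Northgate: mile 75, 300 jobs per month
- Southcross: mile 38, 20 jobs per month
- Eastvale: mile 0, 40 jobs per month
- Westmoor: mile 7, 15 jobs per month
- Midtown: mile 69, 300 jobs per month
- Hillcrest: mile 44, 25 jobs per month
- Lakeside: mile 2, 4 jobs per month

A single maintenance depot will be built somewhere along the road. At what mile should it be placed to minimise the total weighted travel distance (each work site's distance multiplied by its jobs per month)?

For a sum of weighted absolute distances on a line, the optimum is the weighted median (not the mean). Total weight W = 704; half-weight = 352.
Sort by position and accumulate weight:
  mile 0 (Eastvale, w=40) → cum 40
  mile 2 (Lakeside, w=4) → cum 44
  mile 7 (Westmoor, w=15) → cum 59
  mile 38 (Southcross, w=20) → cum 79
  mile 44 (Hillcrest, w=25) → cum 104
  mile 69 (Midtown, w=300) → cum 404  ≥ 352 → median here
  mile 75 (Northgate, w=300) → cum 704
Optimal location: mile 69.

x = 69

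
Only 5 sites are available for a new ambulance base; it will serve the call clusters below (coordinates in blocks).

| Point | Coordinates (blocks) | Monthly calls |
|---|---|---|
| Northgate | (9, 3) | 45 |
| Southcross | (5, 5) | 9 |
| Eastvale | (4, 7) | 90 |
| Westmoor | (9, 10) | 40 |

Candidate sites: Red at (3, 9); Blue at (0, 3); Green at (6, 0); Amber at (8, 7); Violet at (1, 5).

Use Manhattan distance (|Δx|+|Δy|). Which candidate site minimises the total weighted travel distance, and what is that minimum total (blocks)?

Total weighted distance at each candidate:
  Red (3, 9): total = 1144
  Blue (0, 3): total = 1828
  Green (6, 0): total = 1654
  Amber (8, 7): total = 790
  Violet (1, 5): total = 1456
Minimum is at Amber with total 790 blocks.

Amber, total 790 blocks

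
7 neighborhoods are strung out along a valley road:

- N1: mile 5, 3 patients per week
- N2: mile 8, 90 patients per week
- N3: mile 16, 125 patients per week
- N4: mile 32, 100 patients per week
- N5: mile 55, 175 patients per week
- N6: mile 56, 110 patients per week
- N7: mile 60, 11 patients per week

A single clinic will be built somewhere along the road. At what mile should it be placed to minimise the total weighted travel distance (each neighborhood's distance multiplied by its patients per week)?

For a sum of weighted absolute distances on a line, the optimum is the weighted median (not the mean). Total weight W = 614; half-weight = 307.
Sort by position and accumulate weight:
  mile 5 (N1, w=3) → cum 3
  mile 8 (N2, w=90) → cum 93
  mile 16 (N3, w=125) → cum 218
  mile 32 (N4, w=100) → cum 318  ≥ 307 → median here
  mile 55 (N5, w=175) → cum 493
  mile 56 (N6, w=110) → cum 603
  mile 60 (N7, w=11) → cum 614
Optimal location: mile 32.

x = 32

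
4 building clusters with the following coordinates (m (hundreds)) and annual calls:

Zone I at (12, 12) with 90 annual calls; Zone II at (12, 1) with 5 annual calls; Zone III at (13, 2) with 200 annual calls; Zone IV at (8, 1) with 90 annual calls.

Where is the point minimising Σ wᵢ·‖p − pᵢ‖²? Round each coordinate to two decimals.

The minimiser of Σwᵢ‖p−pᵢ‖² is the weighted centroid p* = (Σwᵢpᵢ)/(Σwᵢ).
Σwᵢ = 385.
Σwᵢxᵢ = 90·12 + 5·12 + 200·13 + 90·8 = 4460.
Σwᵢyᵢ = 90·12 + 5·1 + 200·2 + 90·1 = 1575.
x* = 4460/385 = 11.58, y* = 1575/385 = 4.09.

(11.58, 4.09)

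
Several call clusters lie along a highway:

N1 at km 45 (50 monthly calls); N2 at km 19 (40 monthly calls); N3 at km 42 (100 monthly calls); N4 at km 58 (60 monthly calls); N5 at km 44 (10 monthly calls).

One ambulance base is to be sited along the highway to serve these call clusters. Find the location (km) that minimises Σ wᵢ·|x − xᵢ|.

x = 42

For a sum of weighted absolute distances on a line, the optimum is the weighted median (not the mean). Total weight W = 260; half-weight = 130.
Sort by position and accumulate weight:
  km 19 (N2, w=40) → cum 40
  km 42 (N3, w=100) → cum 140  ≥ 130 → median here
  km 44 (N5, w=10) → cum 150
  km 45 (N1, w=50) → cum 200
  km 58 (N4, w=60) → cum 260
Optimal location: km 42.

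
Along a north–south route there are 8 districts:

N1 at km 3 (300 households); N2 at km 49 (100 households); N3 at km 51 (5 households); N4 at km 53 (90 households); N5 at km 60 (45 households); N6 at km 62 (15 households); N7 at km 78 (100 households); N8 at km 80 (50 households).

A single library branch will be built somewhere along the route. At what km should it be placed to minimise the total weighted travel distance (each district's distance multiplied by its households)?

x = 49

For a sum of weighted absolute distances on a line, the optimum is the weighted median (not the mean). Total weight W = 705; half-weight = 352.5.
Sort by position and accumulate weight:
  km 3 (N1, w=300) → cum 300
  km 49 (N2, w=100) → cum 400  ≥ 352.5 → median here
  km 51 (N3, w=5) → cum 405
  km 53 (N4, w=90) → cum 495
  km 60 (N5, w=45) → cum 540
  km 62 (N6, w=15) → cum 555
  km 78 (N7, w=100) → cum 655
  km 80 (N8, w=50) → cum 705
Optimal location: km 49.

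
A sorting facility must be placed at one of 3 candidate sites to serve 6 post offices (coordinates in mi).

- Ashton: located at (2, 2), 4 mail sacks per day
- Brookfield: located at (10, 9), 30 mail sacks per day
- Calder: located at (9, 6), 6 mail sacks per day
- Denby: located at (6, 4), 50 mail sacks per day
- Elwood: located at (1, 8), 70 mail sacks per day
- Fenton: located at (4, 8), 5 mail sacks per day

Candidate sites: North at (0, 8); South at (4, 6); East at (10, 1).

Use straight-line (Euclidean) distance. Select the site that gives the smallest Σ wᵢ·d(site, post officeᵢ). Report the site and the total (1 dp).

South, total 652.9 mi

Total weighted distance at each candidate:
  North (0, 8): total = 832.7
  South (4, 6): total = 652.9
  East (10, 1): total = 1397.1
Minimum is at South with total 652.9 mi.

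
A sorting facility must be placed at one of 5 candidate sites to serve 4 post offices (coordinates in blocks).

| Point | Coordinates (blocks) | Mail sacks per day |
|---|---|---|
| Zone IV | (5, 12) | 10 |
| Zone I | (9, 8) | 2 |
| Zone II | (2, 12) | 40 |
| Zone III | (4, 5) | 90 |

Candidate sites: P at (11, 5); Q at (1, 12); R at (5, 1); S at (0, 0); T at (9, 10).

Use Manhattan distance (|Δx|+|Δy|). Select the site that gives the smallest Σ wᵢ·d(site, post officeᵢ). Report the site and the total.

Q, total 1004 blocks

Total weighted distance at each candidate:
  P (11, 5): total = 1410
  Q (1, 12): total = 1004
  R (5, 1): total = 1142
  S (0, 0): total = 1574
  T (9, 10): total = 1324
Minimum is at Q with total 1004 blocks.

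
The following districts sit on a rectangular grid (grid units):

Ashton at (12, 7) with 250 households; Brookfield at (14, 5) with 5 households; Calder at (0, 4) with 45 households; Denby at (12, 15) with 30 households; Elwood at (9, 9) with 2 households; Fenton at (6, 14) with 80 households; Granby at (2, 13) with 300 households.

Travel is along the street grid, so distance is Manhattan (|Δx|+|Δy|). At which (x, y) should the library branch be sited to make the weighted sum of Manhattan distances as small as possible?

Manhattan distance separates: Σwᵢ(|x−xᵢ|+|y−yᵢ|) = Σwᵢ|x−xᵢ| + Σwᵢ|y−yᵢ|, so x and y are optimised independently as 1-D weighted medians.
Total weight W = 712; half = 356.
x-coordinate, sorted with cumulative weight:
  x=0 (Calder, w=45) cum 45
  x=2 (Granby, w=300) cum 345
  x=6 (Fenton, w=80) cum 425  ← median
  x=9 (Elwood, w=2) cum 427
  x=12 (Ashton, w=250) cum 677
  x=12 (Denby, w=30) cum 707
  x=14 (Brookfield, w=5) cum 712
⇒ x* = 6
y-coordinate, sorted with cumulative weight:
  y=4 (Calder, w=45) cum 45
  y=5 (Brookfield, w=5) cum 50
  y=7 (Ashton, w=250) cum 300
  y=9 (Elwood, w=2) cum 302
  y=13 (Granby, w=300) cum 602  ← median
  y=14 (Fenton, w=80) cum 682
  y=15 (Denby, w=30) cum 712
⇒ y* = 13

(6, 13)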